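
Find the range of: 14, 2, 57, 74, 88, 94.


Max = 94, Min = 2
Range = 94 - 2 = 92

Range = 92


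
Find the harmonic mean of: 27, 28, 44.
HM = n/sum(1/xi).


Sum of reciprocals = 1/27 + 1/28 + 1/44 = 0.095479
HM = 3/0.095479 = 31.4207

HM = 31.4207


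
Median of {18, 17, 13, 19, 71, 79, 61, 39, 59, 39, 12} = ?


Sorted: 12, 13, 17, 18, 19, 39, 39, 59, 61, 71, 79
n = 11 (odd)
Middle value = 39

Median = 39


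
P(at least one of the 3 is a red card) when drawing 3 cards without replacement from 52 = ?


P(at least one) = 1 - P(none)
P(none) = (26/52) × (25/51) × (24/50) = 0.117647
P(at least one) = 1 - 0.117647 = 0.8824

P = 0.8824


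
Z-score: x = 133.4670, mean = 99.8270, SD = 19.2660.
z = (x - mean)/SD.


z = (133.4670 - 99.8270)/19.2660
= 33.6400/19.2660
= 1.7461

z = 1.7461


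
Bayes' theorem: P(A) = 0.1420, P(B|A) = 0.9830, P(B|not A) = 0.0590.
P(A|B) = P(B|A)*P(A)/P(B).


P(B) = P(B|A)*P(A) + P(B|A')*P(A')
= 0.9830*0.1420 + 0.0590*0.8580
= 0.139586 + 0.050622 = 0.190208
P(A|B) = 0.139586/0.190208 = 0.7339

P(A|B) = 0.7339


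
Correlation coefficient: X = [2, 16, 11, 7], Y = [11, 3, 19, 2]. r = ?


Mean X = 9.0000, Mean Y = 8.7500
SD X = 5.147815, SD Y = 6.869316
Cov = -5.500000
r = -5.500000/(5.147815*6.869316) = -0.1555

r = -0.1555


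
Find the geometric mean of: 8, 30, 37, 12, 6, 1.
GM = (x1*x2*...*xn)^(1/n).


Product = 8 × 30 × 37 × 12 × 6 × 1 = 639360
GM = 639360^(1/6) = 9.2816

GM = 9.2816


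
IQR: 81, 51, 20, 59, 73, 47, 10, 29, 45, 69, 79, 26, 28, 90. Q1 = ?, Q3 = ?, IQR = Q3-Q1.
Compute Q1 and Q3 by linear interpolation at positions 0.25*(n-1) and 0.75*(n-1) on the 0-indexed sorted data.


Sorted: 10, 20, 26, 28, 29, 45, 47, 51, 59, 69, 73, 79, 81, 90
Q1 (25th %ile) = 28.2500
Q3 (75th %ile) = 72.0000
IQR = 72.0000 - 28.2500 = 43.7500

IQR = 43.7500


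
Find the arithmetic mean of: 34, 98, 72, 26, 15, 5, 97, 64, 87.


Sum = 34 + 98 + 72 + 26 + 15 + 5 + 97 + 64 + 87 = 498
n = 9
Mean = 498/9 = 55.3333

Mean = 55.3333


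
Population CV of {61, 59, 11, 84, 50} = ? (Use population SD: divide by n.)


Mean = 53.0000
SD = 23.8076
CV = (23.8076/53.0000)*100 = 44.9199%

CV = 44.9199%


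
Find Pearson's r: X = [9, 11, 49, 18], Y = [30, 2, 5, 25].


Mean X = 21.7500, Mean Y = 15.5000
SD X = 16.083765, SD Y = 12.175796
Cov = -90.375000
r = -90.375000/(16.083765*12.175796) = -0.4615

r = -0.4615


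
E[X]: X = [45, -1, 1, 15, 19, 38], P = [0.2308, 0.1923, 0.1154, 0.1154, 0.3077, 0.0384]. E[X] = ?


E[X] = 45*0.2308 - 1*0.1923 + 1*0.1154 + 15*0.1154 + 19*0.3077 + 38*0.0384
= 10.3860 - 0.1923 + 0.1154 + 1.7310 + 5.8463 + 1.4592
= 19.3456

E[X] = 19.3456


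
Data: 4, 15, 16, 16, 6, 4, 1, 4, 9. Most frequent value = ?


Frequencies: 1:1, 4:3, 6:1, 9:1, 15:1, 16:2
Max frequency = 3
Mode = 4

Mode = 4


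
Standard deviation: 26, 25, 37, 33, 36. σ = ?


Mean = 31.4000
Variance = 25.0400
SD = sqrt(25.0400) = 5.0040

SD = 5.0040


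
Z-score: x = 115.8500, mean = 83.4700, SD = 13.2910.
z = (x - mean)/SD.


z = (115.8500 - 83.4700)/13.2910
= 32.3800/13.2910
= 2.4362

z = 2.4362


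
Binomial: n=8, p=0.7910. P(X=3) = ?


C(8,3) = 56
p^3 = 0.494914
(1-p)^5 = 0.000399
P = 56 * 0.494914 * 0.000399 = 0.0111

P(X=3) = 0.0111


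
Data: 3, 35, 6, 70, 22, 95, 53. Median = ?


Sorted: 3, 6, 22, 35, 53, 70, 95
n = 7 (odd)
Middle value = 35

Median = 35


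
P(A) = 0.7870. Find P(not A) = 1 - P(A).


P(not A) = 1 - 0.7870 = 0.2130

P(not A) = 0.2130


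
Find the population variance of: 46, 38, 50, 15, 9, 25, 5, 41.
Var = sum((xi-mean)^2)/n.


Mean = 28.6250
Squared deviations: 301.8906, 87.8906, 456.8906, 185.6406, 385.1406, 13.1406, 558.1406, 153.1406
Sum = 2141.8750
Variance = 2141.8750/8 = 267.7344

Variance = 267.7344


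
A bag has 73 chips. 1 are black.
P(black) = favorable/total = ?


P = 1/73 = 0.0137

P = 0.0137


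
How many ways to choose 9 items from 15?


C(15,9) = 15!/(9! × 6!)
= 1307674368000/(362880 × 720)
= 5005

C(15,9) = 5005


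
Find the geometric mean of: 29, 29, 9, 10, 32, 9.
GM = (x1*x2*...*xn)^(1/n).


Product = 29 × 29 × 9 × 10 × 32 × 9 = 21798720
GM = 21798720^(1/6) = 16.7137

GM = 16.7137


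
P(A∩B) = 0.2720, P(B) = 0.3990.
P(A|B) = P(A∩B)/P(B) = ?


P(A|B) = 0.2720/0.3990 = 0.6817

P(A|B) = 0.6817


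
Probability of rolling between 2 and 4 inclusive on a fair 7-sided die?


Favorable outcomes (2 ≤ roll ≤ 4): 3
Total outcomes = 7
P = 3/7 = 0.4286

P = 0.4286


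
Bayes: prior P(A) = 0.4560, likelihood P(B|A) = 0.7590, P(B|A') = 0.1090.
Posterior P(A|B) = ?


P(B) = P(B|A)*P(A) + P(B|A')*P(A')
= 0.7590*0.4560 + 0.1090*0.5440
= 0.346104 + 0.059296 = 0.405400
P(A|B) = 0.346104/0.405400 = 0.8537

P(A|B) = 0.8537


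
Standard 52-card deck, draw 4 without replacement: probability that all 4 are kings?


P(all kings) = (4/52) × (3/51) × (2/50) × (1/49)
= 3.6938e-06

P = 3.6938e-06


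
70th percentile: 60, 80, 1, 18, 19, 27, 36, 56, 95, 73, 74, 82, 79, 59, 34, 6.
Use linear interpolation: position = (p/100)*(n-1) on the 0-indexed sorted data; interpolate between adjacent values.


Sorted: 1, 6, 18, 19, 27, 34, 36, 56, 59, 60, 73, 74, 79, 80, 82, 95
n = 16
Index = 70/100 * 15 = 10.5000
Lower = data[10] = 73, Upper = data[11] = 74
P70 = 73 + 0.5000*(1) = 73.5000

P70 = 73.5000


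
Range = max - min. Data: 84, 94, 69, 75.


Max = 94, Min = 69
Range = 94 - 69 = 25

Range = 25


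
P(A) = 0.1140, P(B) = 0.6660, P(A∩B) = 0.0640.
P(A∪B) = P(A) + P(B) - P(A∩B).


P(A∪B) = 0.1140 + 0.6660 - 0.0640
= 0.7800 - 0.0640
= 0.7160

P(A∪B) = 0.7160


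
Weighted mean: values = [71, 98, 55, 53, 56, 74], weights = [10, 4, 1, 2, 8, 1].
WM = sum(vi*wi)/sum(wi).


Numerator = 71*10 + 98*4 + 55*1 + 53*2 + 56*8 + 74*1 = 1785
Denominator = 10 + 4 + 1 + 2 + 8 + 1 = 26
WM = 1785/26 = 68.6538

WM = 68.6538


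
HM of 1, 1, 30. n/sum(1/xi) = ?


Sum of reciprocals = 1/1 + 1/1 + 1/30 = 2.033333
HM = 3/2.033333 = 1.4754

HM = 1.4754


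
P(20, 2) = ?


P(20,2) = 20!/18!
= 2432902008176640000/6402373705728000
= 380

P(20,2) = 380


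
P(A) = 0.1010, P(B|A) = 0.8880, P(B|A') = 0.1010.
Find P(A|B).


P(B) = P(B|A)*P(A) + P(B|A')*P(A')
= 0.8880*0.1010 + 0.1010*0.8990
= 0.089688 + 0.090799 = 0.180487
P(A|B) = 0.089688/0.180487 = 0.4969

P(A|B) = 0.4969


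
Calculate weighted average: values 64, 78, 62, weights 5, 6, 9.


Numerator = 64*5 + 78*6 + 62*9 = 1346
Denominator = 5 + 6 + 9 = 20
WM = 1346/20 = 67.3000

WM = 67.3000


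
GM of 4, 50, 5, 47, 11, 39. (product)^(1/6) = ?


Product = 4 × 50 × 5 × 47 × 11 × 39 = 20163000
GM = 20163000^(1/6) = 16.4978

GM = 16.4978


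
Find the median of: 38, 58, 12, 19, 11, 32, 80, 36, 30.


Sorted: 11, 12, 19, 30, 32, 36, 38, 58, 80
n = 9 (odd)
Middle value = 32

Median = 32


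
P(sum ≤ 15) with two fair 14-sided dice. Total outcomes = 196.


Total outcomes = 14×14 = 196
Favorable (sum ≤ 15): 105
P = 105/196 = 0.5357

P = 0.5357


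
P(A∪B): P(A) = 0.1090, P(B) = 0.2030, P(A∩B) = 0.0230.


P(A∪B) = 0.1090 + 0.2030 - 0.0230
= 0.3120 - 0.0230
= 0.2890

P(A∪B) = 0.2890


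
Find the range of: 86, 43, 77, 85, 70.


Max = 86, Min = 43
Range = 86 - 43 = 43

Range = 43


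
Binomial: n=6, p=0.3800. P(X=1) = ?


C(6,1) = 6
p^1 = 0.380000
(1-p)^5 = 0.091613
P = 6 * 0.380000 * 0.091613 = 0.2089

P(X=1) = 0.2089


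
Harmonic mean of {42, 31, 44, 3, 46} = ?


Sum of reciprocals = 1/42 + 1/31 + 1/44 + 1/3 + 1/46 = 0.433867
HM = 5/0.433867 = 11.5243

HM = 11.5243


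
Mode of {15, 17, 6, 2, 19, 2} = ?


Frequencies: 2:2, 6:1, 15:1, 17:1, 19:1
Max frequency = 2
Mode = 2

Mode = 2


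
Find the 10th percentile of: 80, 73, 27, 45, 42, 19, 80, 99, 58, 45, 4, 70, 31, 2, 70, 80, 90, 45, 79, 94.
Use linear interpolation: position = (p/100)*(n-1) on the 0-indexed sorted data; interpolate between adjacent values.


Sorted: 2, 4, 19, 27, 31, 42, 45, 45, 45, 58, 70, 70, 73, 79, 80, 80, 80, 90, 94, 99
n = 20
Index = 10/100 * 19 = 1.9000
Lower = data[1] = 4, Upper = data[2] = 19
P10 = 4 + 0.9000*(15) = 17.5000

P10 = 17.5000


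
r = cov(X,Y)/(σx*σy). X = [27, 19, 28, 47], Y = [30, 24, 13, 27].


Mean X = 30.2500, Mean Y = 23.5000
SD X = 10.280443, SD Y = 6.422616
Cov = 13.875000
r = 13.875000/(10.280443*6.422616) = 0.2101

r = 0.2101


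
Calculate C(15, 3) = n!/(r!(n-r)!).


C(15,3) = 15!/(3! × 12!)
= 1307674368000/(6 × 479001600)
= 455

C(15,3) = 455


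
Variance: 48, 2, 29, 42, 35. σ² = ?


Mean = 31.2000
Squared deviations: 282.2400, 852.6400, 4.8400, 116.6400, 14.4400
Sum = 1270.8000
Variance = 1270.8000/5 = 254.1600

Variance = 254.1600


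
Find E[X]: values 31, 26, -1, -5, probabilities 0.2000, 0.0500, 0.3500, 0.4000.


E[X] = 31*0.2000 + 26*0.0500 - 1*0.3500 - 5*0.4000
= 6.2000 + 1.3000 - 0.3500 - 2.0000
= 5.1500

E[X] = 5.1500


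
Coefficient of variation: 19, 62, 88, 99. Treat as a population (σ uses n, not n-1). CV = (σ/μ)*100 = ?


Mean = 67.0000
SD = 30.7977
CV = (30.7977/67.0000)*100 = 45.9668%

CV = 45.9668%


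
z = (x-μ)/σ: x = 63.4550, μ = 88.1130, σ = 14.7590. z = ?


z = (63.4550 - 88.1130)/14.7590
= -24.6580/14.7590
= -1.6707

z = -1.6707


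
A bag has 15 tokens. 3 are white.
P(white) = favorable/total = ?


P = 3/15 = 0.2000

P = 0.2000


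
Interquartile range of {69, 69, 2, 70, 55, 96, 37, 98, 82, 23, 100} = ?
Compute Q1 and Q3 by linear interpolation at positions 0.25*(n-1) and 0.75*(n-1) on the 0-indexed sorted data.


Sorted: 2, 23, 37, 55, 69, 69, 70, 82, 96, 98, 100
Q1 (25th %ile) = 46.0000
Q3 (75th %ile) = 89.0000
IQR = 89.0000 - 46.0000 = 43.0000

IQR = 43.0000


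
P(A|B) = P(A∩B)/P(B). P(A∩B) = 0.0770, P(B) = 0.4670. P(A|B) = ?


P(A|B) = 0.0770/0.4670 = 0.1649

P(A|B) = 0.1649


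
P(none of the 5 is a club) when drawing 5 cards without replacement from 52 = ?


P(no clubs) = (39/52) × (38/51) × (37/50) × (36/49) × (35/48)
= 0.2215

P = 0.2215


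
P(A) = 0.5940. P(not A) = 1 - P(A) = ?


P(not A) = 1 - 0.5940 = 0.4060

P(not A) = 0.4060


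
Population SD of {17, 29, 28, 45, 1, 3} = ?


Mean = 20.5000
Variance = 237.9167
SD = sqrt(237.9167) = 15.4245

SD = 15.4245


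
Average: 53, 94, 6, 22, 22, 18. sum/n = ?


Sum = 53 + 94 + 6 + 22 + 22 + 18 = 215
n = 6
Mean = 215/6 = 35.8333

Mean = 35.8333


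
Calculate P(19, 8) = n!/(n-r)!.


P(19,8) = 19!/11!
= 121645100408832000/39916800
= 3047466240

P(19,8) = 3047466240


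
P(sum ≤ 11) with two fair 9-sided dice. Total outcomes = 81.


Total outcomes = 9×9 = 81
Favorable (sum ≤ 11): 53
P = 53/81 = 0.6543

P = 0.6543


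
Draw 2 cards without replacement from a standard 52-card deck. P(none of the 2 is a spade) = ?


P(no spades) = (39/52) × (38/51)
= 0.5588

P = 0.5588


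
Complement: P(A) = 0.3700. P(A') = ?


P(not A) = 1 - 0.3700 = 0.6300

P(not A) = 0.6300


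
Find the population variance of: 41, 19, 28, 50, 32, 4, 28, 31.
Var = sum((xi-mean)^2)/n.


Mean = 29.1250
Squared deviations: 141.0156, 102.5156, 1.2656, 435.7656, 8.2656, 631.2656, 1.2656, 3.5156
Sum = 1324.8750
Variance = 1324.8750/8 = 165.6094

Variance = 165.6094


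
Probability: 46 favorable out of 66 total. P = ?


P = 46/66 = 0.6970

P = 0.6970


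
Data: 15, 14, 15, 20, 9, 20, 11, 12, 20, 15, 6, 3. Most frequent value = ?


Frequencies: 3:1, 6:1, 9:1, 11:1, 12:1, 14:1, 15:3, 20:3
Max frequency = 3
Mode = 15, 20

Mode = 15, 20


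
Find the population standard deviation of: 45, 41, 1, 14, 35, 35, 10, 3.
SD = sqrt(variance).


Mean = 23.0000
Variance = 278.7500
SD = sqrt(278.7500) = 16.6958

SD = 16.6958


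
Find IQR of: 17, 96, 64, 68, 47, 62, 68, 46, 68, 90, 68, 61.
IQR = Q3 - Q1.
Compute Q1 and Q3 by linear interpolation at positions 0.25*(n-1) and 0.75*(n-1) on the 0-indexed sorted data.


Sorted: 17, 46, 47, 61, 62, 64, 68, 68, 68, 68, 90, 96
Q1 (25th %ile) = 57.5000
Q3 (75th %ile) = 68.0000
IQR = 68.0000 - 57.5000 = 10.5000

IQR = 10.5000


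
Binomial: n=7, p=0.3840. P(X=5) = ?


C(7,5) = 21
p^5 = 0.008349
(1-p)^2 = 0.379456
P = 21 * 0.008349 * 0.379456 = 0.0665

P(X=5) = 0.0665


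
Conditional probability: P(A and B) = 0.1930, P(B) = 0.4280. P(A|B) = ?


P(A|B) = 0.1930/0.4280 = 0.4509

P(A|B) = 0.4509


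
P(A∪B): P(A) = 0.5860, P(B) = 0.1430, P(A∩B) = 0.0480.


P(A∪B) = 0.5860 + 0.1430 - 0.0480
= 0.7290 - 0.0480
= 0.6810

P(A∪B) = 0.6810


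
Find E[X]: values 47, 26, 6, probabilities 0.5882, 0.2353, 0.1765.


E[X] = 47*0.5882 + 26*0.2353 + 6*0.1765
= 27.6454 + 6.1178 + 1.0590
= 34.8222

E[X] = 34.8222


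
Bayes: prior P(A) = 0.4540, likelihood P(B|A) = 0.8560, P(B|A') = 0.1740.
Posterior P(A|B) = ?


P(B) = P(B|A)*P(A) + P(B|A')*P(A')
= 0.8560*0.4540 + 0.1740*0.5460
= 0.388624 + 0.095004 = 0.483628
P(A|B) = 0.388624/0.483628 = 0.8036

P(A|B) = 0.8036


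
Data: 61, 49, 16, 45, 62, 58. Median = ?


Sorted: 16, 45, 49, 58, 61, 62
n = 6 (even)
Middle values: 49 and 58
Median = (49+58)/2 = 53.5000

Median = 53.5000


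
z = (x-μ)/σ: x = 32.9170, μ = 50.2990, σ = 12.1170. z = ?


z = (32.9170 - 50.2990)/12.1170
= -17.3820/12.1170
= -1.4345

z = -1.4345


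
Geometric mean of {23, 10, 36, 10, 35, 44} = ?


Product = 23 × 10 × 36 × 10 × 35 × 44 = 127512000
GM = 127512000^(1/6) = 22.4350

GM = 22.4350


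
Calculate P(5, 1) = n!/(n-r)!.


P(5,1) = 5!/4!
= 120/24
= 5

P(5,1) = 5


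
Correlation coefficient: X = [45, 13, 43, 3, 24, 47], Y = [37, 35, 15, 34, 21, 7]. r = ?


Mean X = 29.1667, Mean Y = 24.8333
SD X = 16.994280, SD Y = 11.290360
Cov = -107.638889
r = -107.638889/(16.994280*11.290360) = -0.5610

r = -0.5610


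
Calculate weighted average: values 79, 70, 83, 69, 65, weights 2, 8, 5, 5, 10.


Numerator = 79*2 + 70*8 + 83*5 + 69*5 + 65*10 = 2128
Denominator = 2 + 8 + 5 + 5 + 10 = 30
WM = 2128/30 = 70.9333

WM = 70.9333


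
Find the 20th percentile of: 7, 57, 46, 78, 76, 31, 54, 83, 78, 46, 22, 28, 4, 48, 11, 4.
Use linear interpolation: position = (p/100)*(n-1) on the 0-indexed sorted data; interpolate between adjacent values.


Sorted: 4, 4, 7, 11, 22, 28, 31, 46, 46, 48, 54, 57, 76, 78, 78, 83
n = 16
Index = 20/100 * 15 = 3.0000
Lower = data[3] = 11, Upper = data[4] = 22
P20 = 11 + 0*(11) = 11.0000

P20 = 11.0000


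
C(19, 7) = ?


C(19,7) = 19!/(7! × 12!)
= 121645100408832000/(5040 × 479001600)
= 50388

C(19,7) = 50388


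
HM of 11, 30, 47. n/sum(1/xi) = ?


Sum of reciprocals = 1/11 + 1/30 + 1/47 = 0.145519
HM = 3/0.145519 = 20.6159

HM = 20.6159


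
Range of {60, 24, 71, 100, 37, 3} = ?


Max = 100, Min = 3
Range = 100 - 3 = 97

Range = 97


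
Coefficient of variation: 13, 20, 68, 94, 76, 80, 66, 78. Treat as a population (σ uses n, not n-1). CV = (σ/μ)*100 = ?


Mean = 61.8750
SD = 27.4246
CV = (27.4246/61.8750)*100 = 44.3226%

CV = 44.3226%


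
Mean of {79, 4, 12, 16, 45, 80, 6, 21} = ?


Sum = 79 + 4 + 12 + 16 + 45 + 80 + 6 + 21 = 263
n = 8
Mean = 263/8 = 32.8750

Mean = 32.8750


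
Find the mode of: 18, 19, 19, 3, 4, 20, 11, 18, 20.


Frequencies: 3:1, 4:1, 11:1, 18:2, 19:2, 20:2
Max frequency = 2
Mode = 18, 19, 20

Mode = 18, 19, 20


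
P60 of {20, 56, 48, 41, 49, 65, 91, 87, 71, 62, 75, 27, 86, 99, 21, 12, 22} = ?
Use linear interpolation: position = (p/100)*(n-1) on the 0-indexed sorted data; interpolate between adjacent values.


Sorted: 12, 20, 21, 22, 27, 41, 48, 49, 56, 62, 65, 71, 75, 86, 87, 91, 99
n = 17
Index = 60/100 * 16 = 9.6000
Lower = data[9] = 62, Upper = data[10] = 65
P60 = 62 + 0.6000*(3) = 63.8000

P60 = 63.8000


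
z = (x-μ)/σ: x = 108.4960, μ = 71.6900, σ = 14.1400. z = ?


z = (108.4960 - 71.6900)/14.1400
= 36.8060/14.1400
= 2.6030

z = 2.6030


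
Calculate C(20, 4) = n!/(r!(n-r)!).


C(20,4) = 20!/(4! × 16!)
= 2432902008176640000/(24 × 20922789888000)
= 4845

C(20,4) = 4845


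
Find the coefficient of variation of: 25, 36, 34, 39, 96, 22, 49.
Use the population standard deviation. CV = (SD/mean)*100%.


Mean = 43.0000
SD = 23.1640
CV = (23.1640/43.0000)*100 = 53.8698%

CV = 53.8698%


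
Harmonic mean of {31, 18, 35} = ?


Sum of reciprocals = 1/31 + 1/18 + 1/35 = 0.116385
HM = 3/0.116385 = 25.7765

HM = 25.7765


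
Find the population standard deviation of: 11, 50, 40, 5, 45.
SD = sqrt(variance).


Mean = 30.2000
Variance = 342.1600
SD = sqrt(342.1600) = 18.4976

SD = 18.4976


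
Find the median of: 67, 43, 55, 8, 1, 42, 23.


Sorted: 1, 8, 23, 42, 43, 55, 67
n = 7 (odd)
Middle value = 42

Median = 42


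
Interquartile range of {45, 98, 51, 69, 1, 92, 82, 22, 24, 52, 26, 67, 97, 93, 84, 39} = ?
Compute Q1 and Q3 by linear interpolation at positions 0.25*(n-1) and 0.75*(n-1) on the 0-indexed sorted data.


Sorted: 1, 22, 24, 26, 39, 45, 51, 52, 67, 69, 82, 84, 92, 93, 97, 98
Q1 (25th %ile) = 35.7500
Q3 (75th %ile) = 86.0000
IQR = 86.0000 - 35.7500 = 50.2500

IQR = 50.2500


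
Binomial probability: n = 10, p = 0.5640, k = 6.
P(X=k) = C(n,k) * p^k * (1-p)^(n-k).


C(10,6) = 210
p^6 = 0.032187
(1-p)^4 = 0.036136
P = 210 * 0.032187 * 0.036136 = 0.2443

P(X=6) = 0.2443


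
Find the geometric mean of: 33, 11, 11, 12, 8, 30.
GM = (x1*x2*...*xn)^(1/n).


Product = 33 × 11 × 11 × 12 × 8 × 30 = 11499840
GM = 11499840^(1/6) = 15.0239

GM = 15.0239


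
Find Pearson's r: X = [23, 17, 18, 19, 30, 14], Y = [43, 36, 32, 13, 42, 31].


Mean X = 20.1667, Mean Y = 32.8333
SD X = 5.145116, SD Y = 9.956851
Cov = 24.194444
r = 24.194444/(5.145116*9.956851) = 0.4723

r = 0.4723


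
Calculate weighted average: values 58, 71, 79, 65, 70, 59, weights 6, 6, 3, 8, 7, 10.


Numerator = 58*6 + 71*6 + 79*3 + 65*8 + 70*7 + 59*10 = 2611
Denominator = 6 + 6 + 3 + 8 + 7 + 10 = 40
WM = 2611/40 = 65.2750

WM = 65.2750


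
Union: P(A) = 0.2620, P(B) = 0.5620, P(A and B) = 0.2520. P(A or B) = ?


P(A∪B) = 0.2620 + 0.5620 - 0.2520
= 0.8240 - 0.2520
= 0.5720

P(A∪B) = 0.5720


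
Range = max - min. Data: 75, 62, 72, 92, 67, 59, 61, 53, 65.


Max = 92, Min = 53
Range = 92 - 53 = 39

Range = 39


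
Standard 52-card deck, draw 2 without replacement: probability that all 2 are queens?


P(all queens) = (4/52) × (3/51)
= 0.0045

P = 0.0045


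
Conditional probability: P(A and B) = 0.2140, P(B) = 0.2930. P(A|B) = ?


P(A|B) = 0.2140/0.2930 = 0.7304

P(A|B) = 0.7304


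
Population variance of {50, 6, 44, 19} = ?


Mean = 29.7500
Squared deviations: 410.0625, 564.0625, 203.0625, 115.5625
Sum = 1292.7500
Variance = 1292.7500/4 = 323.1875

Variance = 323.1875


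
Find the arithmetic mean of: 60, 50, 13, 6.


Sum = 60 + 50 + 13 + 6 = 129
n = 4
Mean = 129/4 = 32.2500

Mean = 32.2500


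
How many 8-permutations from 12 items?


P(12,8) = 12!/4!
= 479001600/24
= 19958400

P(12,8) = 19958400


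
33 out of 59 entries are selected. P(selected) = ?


P = 33/59 = 0.5593

P = 0.5593


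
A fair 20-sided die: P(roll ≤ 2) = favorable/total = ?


Favorable outcomes (roll ≤ 2): 2
Total outcomes = 20
P = 2/20 = 0.1000

P = 0.1000


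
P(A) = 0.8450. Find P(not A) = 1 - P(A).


P(not A) = 1 - 0.8450 = 0.1550

P(not A) = 0.1550


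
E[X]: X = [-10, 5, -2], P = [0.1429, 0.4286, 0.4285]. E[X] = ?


E[X] = -10*0.1429 + 5*0.4286 - 2*0.4285
= -1.4290 + 2.1430 - 0.8570
= -0.1430

E[X] = -0.1430


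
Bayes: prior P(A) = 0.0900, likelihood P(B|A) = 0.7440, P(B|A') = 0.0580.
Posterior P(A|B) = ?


P(B) = P(B|A)*P(A) + P(B|A')*P(A')
= 0.7440*0.0900 + 0.0580*0.9100
= 0.066960 + 0.052780 = 0.119740
P(A|B) = 0.066960/0.119740 = 0.5592

P(A|B) = 0.5592


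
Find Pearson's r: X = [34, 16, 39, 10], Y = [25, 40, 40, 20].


Mean X = 24.7500, Mean Y = 31.2500
SD X = 12.070108, SD Y = 8.926786
Cov = 39.062500
r = 39.062500/(12.070108*8.926786) = 0.3625

r = 0.3625


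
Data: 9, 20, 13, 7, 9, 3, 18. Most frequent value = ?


Frequencies: 3:1, 7:1, 9:2, 13:1, 18:1, 20:1
Max frequency = 2
Mode = 9

Mode = 9


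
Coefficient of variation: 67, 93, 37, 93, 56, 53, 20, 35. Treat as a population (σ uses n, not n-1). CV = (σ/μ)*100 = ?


Mean = 56.7500
SD = 24.9036
CV = (24.9036/56.7500)*100 = 43.8829%

CV = 43.8829%


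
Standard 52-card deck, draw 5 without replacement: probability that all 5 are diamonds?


P(all diamonds) = (13/52) × (12/51) × (11/50) × (10/49) × (9/48)
= 0.0005

P = 0.0005


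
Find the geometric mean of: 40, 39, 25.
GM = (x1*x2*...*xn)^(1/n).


Product = 40 × 39 × 25 = 39000
GM = 39000^(1/3) = 33.9121

GM = 33.9121


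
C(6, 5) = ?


C(6,5) = 6!/(5! × 1!)
= 720/(120 × 1)
= 6

C(6,5) = 6


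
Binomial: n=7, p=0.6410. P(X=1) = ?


C(7,1) = 7
p^1 = 0.641000
(1-p)^6 = 0.002141
P = 7 * 0.641000 * 0.002141 = 0.0096

P(X=1) = 0.0096


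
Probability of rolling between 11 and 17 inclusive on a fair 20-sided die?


Favorable outcomes (11 ≤ roll ≤ 17): 7
Total outcomes = 20
P = 7/20 = 0.3500

P = 0.3500


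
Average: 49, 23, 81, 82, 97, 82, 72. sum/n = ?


Sum = 49 + 23 + 81 + 82 + 97 + 82 + 72 = 486
n = 7
Mean = 486/7 = 69.4286

Mean = 69.4286


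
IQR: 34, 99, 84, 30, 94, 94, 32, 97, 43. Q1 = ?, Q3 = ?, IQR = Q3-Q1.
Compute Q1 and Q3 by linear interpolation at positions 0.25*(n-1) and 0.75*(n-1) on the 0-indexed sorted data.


Sorted: 30, 32, 34, 43, 84, 94, 94, 97, 99
Q1 (25th %ile) = 34.0000
Q3 (75th %ile) = 94.0000
IQR = 94.0000 - 34.0000 = 60.0000

IQR = 60.0000


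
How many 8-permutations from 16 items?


P(16,8) = 16!/8!
= 20922789888000/40320
= 518918400

P(16,8) = 518918400


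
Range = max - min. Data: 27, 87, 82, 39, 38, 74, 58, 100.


Max = 100, Min = 27
Range = 100 - 27 = 73

Range = 73


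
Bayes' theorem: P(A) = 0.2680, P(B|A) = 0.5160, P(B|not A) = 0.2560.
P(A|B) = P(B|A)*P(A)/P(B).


P(B) = P(B|A)*P(A) + P(B|A')*P(A')
= 0.5160*0.2680 + 0.2560*0.7320
= 0.138288 + 0.187392 = 0.325680
P(A|B) = 0.138288/0.325680 = 0.4246

P(A|B) = 0.4246


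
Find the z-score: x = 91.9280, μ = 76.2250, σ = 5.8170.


z = (91.9280 - 76.2250)/5.8170
= 15.7030/5.8170
= 2.6995

z = 2.6995


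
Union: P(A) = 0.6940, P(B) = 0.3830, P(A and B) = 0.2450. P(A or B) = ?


P(A∪B) = 0.6940 + 0.3830 - 0.2450
= 1.0770 - 0.2450
= 0.8320

P(A∪B) = 0.8320


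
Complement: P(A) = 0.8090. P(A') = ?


P(not A) = 1 - 0.8090 = 0.1910

P(not A) = 0.1910


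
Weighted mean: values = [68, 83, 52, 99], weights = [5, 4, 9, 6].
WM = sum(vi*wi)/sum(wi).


Numerator = 68*5 + 83*4 + 52*9 + 99*6 = 1734
Denominator = 5 + 4 + 9 + 6 = 24
WM = 1734/24 = 72.2500

WM = 72.2500


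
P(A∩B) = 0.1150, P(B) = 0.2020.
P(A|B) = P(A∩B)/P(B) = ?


P(A|B) = 0.1150/0.2020 = 0.5693

P(A|B) = 0.5693


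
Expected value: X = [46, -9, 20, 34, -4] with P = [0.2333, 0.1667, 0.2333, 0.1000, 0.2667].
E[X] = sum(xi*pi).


E[X] = 46*0.2333 - 9*0.1667 + 20*0.2333 + 34*0.1000 - 4*0.2667
= 10.7318 - 1.5003 + 4.6660 + 3.4000 - 1.0668
= 16.2307

E[X] = 16.2307


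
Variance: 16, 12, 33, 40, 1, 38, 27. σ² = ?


Mean = 23.8571
Squared deviations: 61.7347, 140.5918, 83.5918, 260.5918, 522.4490, 200.0204, 9.8776
Sum = 1278.8571
Variance = 1278.8571/7 = 182.6939

Variance = 182.6939


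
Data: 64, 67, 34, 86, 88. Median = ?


Sorted: 34, 64, 67, 86, 88
n = 5 (odd)
Middle value = 67

Median = 67


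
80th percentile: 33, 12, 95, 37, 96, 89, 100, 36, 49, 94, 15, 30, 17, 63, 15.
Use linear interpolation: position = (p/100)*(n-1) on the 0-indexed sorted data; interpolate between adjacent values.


Sorted: 12, 15, 15, 17, 30, 33, 36, 37, 49, 63, 89, 94, 95, 96, 100
n = 15
Index = 80/100 * 14 = 11.2000
Lower = data[11] = 94, Upper = data[12] = 95
P80 = 94 + 0.2000*(1) = 94.2000

P80 = 94.2000


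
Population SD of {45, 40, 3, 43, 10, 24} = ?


Mean = 27.5000
Variance = 270.2500
SD = sqrt(270.2500) = 16.4393

SD = 16.4393


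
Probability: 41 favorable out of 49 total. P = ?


P = 41/49 = 0.8367

P = 0.8367


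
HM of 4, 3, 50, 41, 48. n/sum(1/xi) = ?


Sum of reciprocals = 1/4 + 1/3 + 1/50 + 1/41 + 1/48 = 0.648557
HM = 5/0.648557 = 7.7094

HM = 7.7094


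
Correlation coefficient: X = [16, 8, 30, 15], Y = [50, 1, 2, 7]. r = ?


Mean X = 17.2500, Mean Y = 15.0000
SD X = 7.980445, SD Y = 20.334699
Cov = -15.500000
r = -15.500000/(7.980445*20.334699) = -0.0955

r = -0.0955


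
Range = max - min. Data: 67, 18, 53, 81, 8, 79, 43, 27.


Max = 81, Min = 8
Range = 81 - 8 = 73

Range = 73


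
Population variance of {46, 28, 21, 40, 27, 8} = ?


Mean = 28.3333
Squared deviations: 312.1111, 0.1111, 53.7778, 136.1111, 1.7778, 413.4444
Sum = 917.3333
Variance = 917.3333/6 = 152.8889

Variance = 152.8889


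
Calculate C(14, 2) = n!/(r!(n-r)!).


C(14,2) = 14!/(2! × 12!)
= 87178291200/(2 × 479001600)
= 91

C(14,2) = 91


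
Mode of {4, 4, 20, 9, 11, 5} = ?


Frequencies: 4:2, 5:1, 9:1, 11:1, 20:1
Max frequency = 2
Mode = 4

Mode = 4


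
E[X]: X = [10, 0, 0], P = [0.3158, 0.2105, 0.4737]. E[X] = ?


E[X] = 10*0.3158 + 0*0.2105 + 0*0.4737
= 3.1580 + 0 + 0
= 3.1580

E[X] = 3.1580


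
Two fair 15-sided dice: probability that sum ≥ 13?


Total outcomes = 15×15 = 225
Favorable (sum ≥ 13): 159
P = 159/225 = 0.7067

P = 0.7067


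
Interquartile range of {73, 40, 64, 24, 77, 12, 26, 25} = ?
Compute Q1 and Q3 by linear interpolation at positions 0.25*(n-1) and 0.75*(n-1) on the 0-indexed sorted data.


Sorted: 12, 24, 25, 26, 40, 64, 73, 77
Q1 (25th %ile) = 24.7500
Q3 (75th %ile) = 66.2500
IQR = 66.2500 - 24.7500 = 41.5000

IQR = 41.5000


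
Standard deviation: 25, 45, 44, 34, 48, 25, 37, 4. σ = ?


Mean = 32.7500
Variance = 184.4375
SD = sqrt(184.4375) = 13.5808

SD = 13.5808


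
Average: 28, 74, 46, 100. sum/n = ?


Sum = 28 + 74 + 46 + 100 = 248
n = 4
Mean = 248/4 = 62.0000

Mean = 62.0000


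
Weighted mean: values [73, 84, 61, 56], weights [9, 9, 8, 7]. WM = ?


Numerator = 73*9 + 84*9 + 61*8 + 56*7 = 2293
Denominator = 9 + 9 + 8 + 7 = 33
WM = 2293/33 = 69.4848

WM = 69.4848


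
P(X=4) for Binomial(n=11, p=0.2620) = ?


C(11,4) = 330
p^4 = 0.004712
(1-p)^7 = 0.119232
P = 330 * 0.004712 * 0.119232 = 0.1854

P(X=4) = 0.1854


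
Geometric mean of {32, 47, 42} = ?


Product = 32 × 47 × 42 = 63168
GM = 63168^(1/3) = 39.8259

GM = 39.8259


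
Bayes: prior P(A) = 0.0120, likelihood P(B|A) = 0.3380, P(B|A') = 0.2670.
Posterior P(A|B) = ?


P(B) = P(B|A)*P(A) + P(B|A')*P(A')
= 0.3380*0.0120 + 0.2670*0.9880
= 0.004056 + 0.263796 = 0.267852
P(A|B) = 0.004056/0.267852 = 0.0151

P(A|B) = 0.0151


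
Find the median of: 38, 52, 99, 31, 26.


Sorted: 26, 31, 38, 52, 99
n = 5 (odd)
Middle value = 38

Median = 38


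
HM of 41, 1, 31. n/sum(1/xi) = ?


Sum of reciprocals = 1/41 + 1/1 + 1/31 = 1.056648
HM = 3/1.056648 = 2.8392

HM = 2.8392


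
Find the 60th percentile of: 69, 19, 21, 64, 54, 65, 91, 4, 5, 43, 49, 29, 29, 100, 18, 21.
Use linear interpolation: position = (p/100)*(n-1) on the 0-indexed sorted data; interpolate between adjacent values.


Sorted: 4, 5, 18, 19, 21, 21, 29, 29, 43, 49, 54, 64, 65, 69, 91, 100
n = 16
Index = 60/100 * 15 = 9.0000
Lower = data[9] = 49, Upper = data[10] = 54
P60 = 49 + 0*(5) = 49.0000

P60 = 49.0000


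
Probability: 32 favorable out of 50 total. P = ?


P = 32/50 = 0.6400

P = 0.6400


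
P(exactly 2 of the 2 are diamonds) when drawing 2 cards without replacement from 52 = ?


Hypergeometric: P(X=2) = C(13,2)·C(39,0) / C(52,2)
= 78 × 1 / 1326
= 78/1326 = 0.0588

P = 0.0588


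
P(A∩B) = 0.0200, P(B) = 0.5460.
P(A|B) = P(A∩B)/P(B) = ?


P(A|B) = 0.0200/0.5460 = 0.0366

P(A|B) = 0.0366


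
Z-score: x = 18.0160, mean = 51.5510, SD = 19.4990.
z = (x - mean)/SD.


z = (18.0160 - 51.5510)/19.4990
= -33.5350/19.4990
= -1.7198

z = -1.7198


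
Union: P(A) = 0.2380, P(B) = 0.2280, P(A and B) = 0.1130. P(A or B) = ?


P(A∪B) = 0.2380 + 0.2280 - 0.1130
= 0.4660 - 0.1130
= 0.3530

P(A∪B) = 0.3530


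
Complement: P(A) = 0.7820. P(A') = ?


P(not A) = 1 - 0.7820 = 0.2180

P(not A) = 0.2180


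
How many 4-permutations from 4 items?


P(4,4) = 4!/0!
= 24/1
= 24

P(4,4) = 24


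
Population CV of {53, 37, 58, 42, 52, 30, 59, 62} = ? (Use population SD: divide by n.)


Mean = 49.1250
SD = 10.7754
CV = (10.7754/49.1250)*100 = 21.9347%

CV = 21.9347%


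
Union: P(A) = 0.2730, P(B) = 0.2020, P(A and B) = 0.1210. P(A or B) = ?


P(A∪B) = 0.2730 + 0.2020 - 0.1210
= 0.4750 - 0.1210
= 0.3540

P(A∪B) = 0.3540


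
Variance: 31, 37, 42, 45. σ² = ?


Mean = 38.7500
Squared deviations: 60.0625, 3.0625, 10.5625, 39.0625
Sum = 112.7500
Variance = 112.7500/4 = 28.1875

Variance = 28.1875


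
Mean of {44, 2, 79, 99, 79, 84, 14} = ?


Sum = 44 + 2 + 79 + 99 + 79 + 84 + 14 = 401
n = 7
Mean = 401/7 = 57.2857

Mean = 57.2857


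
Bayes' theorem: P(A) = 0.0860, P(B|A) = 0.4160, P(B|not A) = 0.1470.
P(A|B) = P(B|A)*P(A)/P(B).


P(B) = P(B|A)*P(A) + P(B|A')*P(A')
= 0.4160*0.0860 + 0.1470*0.9140
= 0.035776 + 0.134358 = 0.170134
P(A|B) = 0.035776/0.170134 = 0.2103

P(A|B) = 0.2103


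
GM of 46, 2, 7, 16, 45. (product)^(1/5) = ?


Product = 46 × 2 × 7 × 16 × 45 = 463680
GM = 463680^(1/5) = 13.5908

GM = 13.5908


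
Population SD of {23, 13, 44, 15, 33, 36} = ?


Mean = 27.3333
Variance = 126.8889
SD = sqrt(126.8889) = 11.2645

SD = 11.2645


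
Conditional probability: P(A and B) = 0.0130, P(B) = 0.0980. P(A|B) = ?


P(A|B) = 0.0130/0.0980 = 0.1327

P(A|B) = 0.1327


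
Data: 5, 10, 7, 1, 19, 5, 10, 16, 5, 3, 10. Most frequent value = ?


Frequencies: 1:1, 3:1, 5:3, 7:1, 10:3, 16:1, 19:1
Max frequency = 3
Mode = 5, 10

Mode = 5, 10


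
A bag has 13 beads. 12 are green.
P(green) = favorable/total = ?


P = 12/13 = 0.9231

P = 0.9231


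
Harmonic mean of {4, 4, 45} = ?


Sum of reciprocals = 1/4 + 1/4 + 1/45 = 0.522222
HM = 3/0.522222 = 5.7447

HM = 5.7447


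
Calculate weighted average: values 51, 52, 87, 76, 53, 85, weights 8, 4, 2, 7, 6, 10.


Numerator = 51*8 + 52*4 + 87*2 + 76*7 + 53*6 + 85*10 = 2490
Denominator = 8 + 4 + 2 + 7 + 6 + 10 = 37
WM = 2490/37 = 67.2973

WM = 67.2973


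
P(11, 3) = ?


P(11,3) = 11!/8!
= 39916800/40320
= 990

P(11,3) = 990


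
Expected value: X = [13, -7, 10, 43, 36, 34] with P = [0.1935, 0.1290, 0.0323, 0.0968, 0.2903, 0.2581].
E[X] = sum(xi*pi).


E[X] = 13*0.1935 - 7*0.1290 + 10*0.0323 + 43*0.0968 + 36*0.2903 + 34*0.2581
= 2.5155 - 0.9030 + 0.3230 + 4.1624 + 10.4508 + 8.7754
= 25.3241

E[X] = 25.3241


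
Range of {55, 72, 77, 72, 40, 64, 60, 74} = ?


Max = 77, Min = 40
Range = 77 - 40 = 37

Range = 37


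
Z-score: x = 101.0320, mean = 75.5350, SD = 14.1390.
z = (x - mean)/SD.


z = (101.0320 - 75.5350)/14.1390
= 25.4970/14.1390
= 1.8033

z = 1.8033


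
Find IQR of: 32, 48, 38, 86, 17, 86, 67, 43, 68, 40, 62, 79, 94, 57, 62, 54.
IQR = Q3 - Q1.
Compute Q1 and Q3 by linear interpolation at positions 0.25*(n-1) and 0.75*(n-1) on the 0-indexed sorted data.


Sorted: 17, 32, 38, 40, 43, 48, 54, 57, 62, 62, 67, 68, 79, 86, 86, 94
Q1 (25th %ile) = 42.2500
Q3 (75th %ile) = 70.7500
IQR = 70.7500 - 42.2500 = 28.5000

IQR = 28.5000


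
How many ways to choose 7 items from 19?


C(19,7) = 19!/(7! × 12!)
= 121645100408832000/(5040 × 479001600)
= 50388

C(19,7) = 50388


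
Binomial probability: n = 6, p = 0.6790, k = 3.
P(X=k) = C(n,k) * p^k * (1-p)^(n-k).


C(6,3) = 20
p^3 = 0.313047
(1-p)^3 = 0.033076
P = 20 * 0.313047 * 0.033076 = 0.2071

P(X=3) = 0.2071


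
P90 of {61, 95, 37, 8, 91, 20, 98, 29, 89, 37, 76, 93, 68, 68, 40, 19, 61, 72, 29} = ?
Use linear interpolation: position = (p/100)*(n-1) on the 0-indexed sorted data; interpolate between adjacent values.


Sorted: 8, 19, 20, 29, 29, 37, 37, 40, 61, 61, 68, 68, 72, 76, 89, 91, 93, 95, 98
n = 19
Index = 90/100 * 18 = 16.2000
Lower = data[16] = 93, Upper = data[17] = 95
P90 = 93 + 0.2000*(2) = 93.4000

P90 = 93.4000


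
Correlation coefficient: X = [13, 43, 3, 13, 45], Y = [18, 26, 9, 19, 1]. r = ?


Mean X = 23.4000, Mean Y = 14.6000
SD X = 17.223240, SD Y = 8.685620
Cov = -7.440000
r = -7.440000/(17.223240*8.685620) = -0.0497

r = -0.0497


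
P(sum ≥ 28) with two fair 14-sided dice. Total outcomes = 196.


Total outcomes = 14×14 = 196
Favorable (sum ≥ 28): 1
P = 1/196 = 0.0051

P = 0.0051


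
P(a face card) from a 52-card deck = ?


12 face cards in 52 cards
P = 12/52 = 0.2308

P = 0.2308


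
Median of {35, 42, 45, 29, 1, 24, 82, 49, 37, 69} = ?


Sorted: 1, 24, 29, 35, 37, 42, 45, 49, 69, 82
n = 10 (even)
Middle values: 37 and 42
Median = (37+42)/2 = 39.5000

Median = 39.5000


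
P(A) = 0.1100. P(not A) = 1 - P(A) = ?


P(not A) = 1 - 0.1100 = 0.8900

P(not A) = 0.8900


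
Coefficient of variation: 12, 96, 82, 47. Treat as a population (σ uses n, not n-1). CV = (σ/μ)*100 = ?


Mean = 59.2500
SD = 32.5989
CV = (32.5989/59.2500)*100 = 55.0192%

CV = 55.0192%


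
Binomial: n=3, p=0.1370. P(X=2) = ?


C(3,2) = 3
p^2 = 0.018769
(1-p)^1 = 0.863000
P = 3 * 0.018769 * 0.863000 = 0.0486

P(X=2) = 0.0486


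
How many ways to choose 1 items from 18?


C(18,1) = 18!/(1! × 17!)
= 6402373705728000/(1 × 355687428096000)
= 18

C(18,1) = 18


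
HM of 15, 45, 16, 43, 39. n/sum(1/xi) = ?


Sum of reciprocals = 1/15 + 1/45 + 1/16 + 1/43 + 1/39 = 0.200286
HM = 5/0.200286 = 24.9643

HM = 24.9643


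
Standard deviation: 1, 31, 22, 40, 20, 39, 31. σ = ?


Mean = 26.2857
Variance = 155.9184
SD = sqrt(155.9184) = 12.4867

SD = 12.4867


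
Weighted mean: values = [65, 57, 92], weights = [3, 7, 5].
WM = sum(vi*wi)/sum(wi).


Numerator = 65*3 + 57*7 + 92*5 = 1054
Denominator = 3 + 7 + 5 = 15
WM = 1054/15 = 70.2667

WM = 70.2667


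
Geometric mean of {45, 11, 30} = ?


Product = 45 × 11 × 30 = 14850
GM = 14850^(1/3) = 24.5796

GM = 24.5796


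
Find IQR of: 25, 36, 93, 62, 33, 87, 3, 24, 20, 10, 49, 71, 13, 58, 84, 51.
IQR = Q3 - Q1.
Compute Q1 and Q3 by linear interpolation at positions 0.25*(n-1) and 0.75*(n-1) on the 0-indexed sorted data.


Sorted: 3, 10, 13, 20, 24, 25, 33, 36, 49, 51, 58, 62, 71, 84, 87, 93
Q1 (25th %ile) = 23.0000
Q3 (75th %ile) = 64.2500
IQR = 64.2500 - 23.0000 = 41.2500

IQR = 41.2500


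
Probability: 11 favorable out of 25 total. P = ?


P = 11/25 = 0.4400

P = 0.4400


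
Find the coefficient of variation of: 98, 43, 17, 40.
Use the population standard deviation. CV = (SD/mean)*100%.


Mean = 49.5000
SD = 29.7532
CV = (29.7532/49.5000)*100 = 60.1074%

CV = 60.1074%


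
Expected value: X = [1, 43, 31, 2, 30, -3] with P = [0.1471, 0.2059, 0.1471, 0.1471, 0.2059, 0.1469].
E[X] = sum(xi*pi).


E[X] = 1*0.1471 + 43*0.2059 + 31*0.1471 + 2*0.1471 + 30*0.2059 - 3*0.1469
= 0.1471 + 8.8537 + 4.5601 + 0.2942 + 6.1770 - 0.4407
= 19.5914

E[X] = 19.5914


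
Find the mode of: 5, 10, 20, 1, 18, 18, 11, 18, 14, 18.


Frequencies: 1:1, 5:1, 10:1, 11:1, 14:1, 18:4, 20:1
Max frequency = 4
Mode = 18

Mode = 18


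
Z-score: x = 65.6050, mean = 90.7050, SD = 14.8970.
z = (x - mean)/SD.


z = (65.6050 - 90.7050)/14.8970
= -25.1000/14.8970
= -1.6849

z = -1.6849


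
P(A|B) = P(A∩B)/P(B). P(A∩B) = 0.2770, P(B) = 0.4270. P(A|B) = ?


P(A|B) = 0.2770/0.4270 = 0.6487

P(A|B) = 0.6487


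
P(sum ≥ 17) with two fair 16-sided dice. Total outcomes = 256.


Total outcomes = 16×16 = 256
Favorable (sum ≥ 17): 136
P = 136/256 = 0.5312

P = 0.5312


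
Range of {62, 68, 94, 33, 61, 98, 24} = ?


Max = 98, Min = 24
Range = 98 - 24 = 74

Range = 74


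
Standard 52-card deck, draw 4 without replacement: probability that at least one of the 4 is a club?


P(at least one) = 1 - P(none)
P(none) = (39/52) × (38/51) × (37/50) × (36/49) = 0.303818
P(at least one) = 1 - 0.303818 = 0.6962

P = 0.6962


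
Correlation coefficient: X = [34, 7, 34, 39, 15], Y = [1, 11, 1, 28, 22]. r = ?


Mean X = 25.8000, Mean Y = 12.6000
SD X = 12.480385, SD Y = 10.928861
Cov = -11.680000
r = -11.680000/(12.480385*10.928861) = -0.0856

r = -0.0856


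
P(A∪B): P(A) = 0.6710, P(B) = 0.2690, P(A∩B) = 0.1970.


P(A∪B) = 0.6710 + 0.2690 - 0.1970
= 0.9400 - 0.1970
= 0.7430

P(A∪B) = 0.7430


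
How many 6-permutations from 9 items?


P(9,6) = 9!/3!
= 362880/6
= 60480

P(9,6) = 60480


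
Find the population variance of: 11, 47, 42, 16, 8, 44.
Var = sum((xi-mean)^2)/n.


Mean = 28.0000
Squared deviations: 289.0000, 361.0000, 196.0000, 144.0000, 400.0000, 256.0000
Sum = 1646.0000
Variance = 1646.0000/6 = 274.3333

Variance = 274.3333


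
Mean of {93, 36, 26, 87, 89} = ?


Sum = 93 + 36 + 26 + 87 + 89 = 331
n = 5
Mean = 331/5 = 66.2000

Mean = 66.2000


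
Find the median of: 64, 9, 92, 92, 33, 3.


Sorted: 3, 9, 33, 64, 92, 92
n = 6 (even)
Middle values: 33 and 64
Median = (33+64)/2 = 48.5000

Median = 48.5000


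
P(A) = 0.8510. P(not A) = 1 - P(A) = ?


P(not A) = 1 - 0.8510 = 0.1490

P(not A) = 0.1490


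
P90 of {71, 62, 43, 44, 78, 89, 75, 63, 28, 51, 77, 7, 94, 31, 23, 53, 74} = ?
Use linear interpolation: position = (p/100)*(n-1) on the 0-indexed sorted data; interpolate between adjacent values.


Sorted: 7, 23, 28, 31, 43, 44, 51, 53, 62, 63, 71, 74, 75, 77, 78, 89, 94
n = 17
Index = 90/100 * 16 = 14.4000
Lower = data[14] = 78, Upper = data[15] = 89
P90 = 78 + 0.4000*(11) = 82.4000

P90 = 82.4000


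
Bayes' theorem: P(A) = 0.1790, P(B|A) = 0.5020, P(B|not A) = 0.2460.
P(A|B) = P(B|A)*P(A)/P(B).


P(B) = P(B|A)*P(A) + P(B|A')*P(A')
= 0.5020*0.1790 + 0.2460*0.8210
= 0.089858 + 0.201966 = 0.291824
P(A|B) = 0.089858/0.291824 = 0.3079

P(A|B) = 0.3079


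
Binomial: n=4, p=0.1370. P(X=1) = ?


C(4,1) = 4
p^1 = 0.137000
(1-p)^3 = 0.642736
P = 4 * 0.137000 * 0.642736 = 0.3522

P(X=1) = 0.3522


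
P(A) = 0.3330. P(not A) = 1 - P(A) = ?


P(not A) = 1 - 0.3330 = 0.6670

P(not A) = 0.6670


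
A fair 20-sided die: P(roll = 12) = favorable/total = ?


Favorable outcomes (roll = 12): 1
Total outcomes = 20
P = 1/20 = 0.0500

P = 0.0500


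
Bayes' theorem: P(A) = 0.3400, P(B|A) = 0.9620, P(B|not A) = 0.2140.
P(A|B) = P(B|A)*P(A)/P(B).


P(B) = P(B|A)*P(A) + P(B|A')*P(A')
= 0.9620*0.3400 + 0.2140*0.6600
= 0.327080 + 0.141240 = 0.468320
P(A|B) = 0.327080/0.468320 = 0.6984

P(A|B) = 0.6984


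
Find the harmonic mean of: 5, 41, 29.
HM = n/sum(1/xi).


Sum of reciprocals = 1/5 + 1/41 + 1/29 = 0.258873
HM = 3/0.258873 = 11.5887

HM = 11.5887


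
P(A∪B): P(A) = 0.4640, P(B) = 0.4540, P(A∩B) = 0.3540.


P(A∪B) = 0.4640 + 0.4540 - 0.3540
= 0.9180 - 0.3540
= 0.5640

P(A∪B) = 0.5640


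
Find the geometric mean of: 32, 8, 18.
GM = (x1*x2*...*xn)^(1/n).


Product = 32 × 8 × 18 = 4608
GM = 4608^(1/3) = 16.6407

GM = 16.6407


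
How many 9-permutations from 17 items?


P(17,9) = 17!/8!
= 355687428096000/40320
= 8821612800

P(17,9) = 8821612800


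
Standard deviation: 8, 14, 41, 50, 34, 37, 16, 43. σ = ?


Mean = 30.3750
Variance = 211.2344
SD = sqrt(211.2344) = 14.5339

SD = 14.5339


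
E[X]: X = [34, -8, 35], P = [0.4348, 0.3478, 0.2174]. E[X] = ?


E[X] = 34*0.4348 - 8*0.3478 + 35*0.2174
= 14.7832 - 2.7824 + 7.6090
= 19.6098

E[X] = 19.6098


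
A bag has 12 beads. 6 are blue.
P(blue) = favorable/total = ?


P = 6/12 = 0.5000

P = 0.5000
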